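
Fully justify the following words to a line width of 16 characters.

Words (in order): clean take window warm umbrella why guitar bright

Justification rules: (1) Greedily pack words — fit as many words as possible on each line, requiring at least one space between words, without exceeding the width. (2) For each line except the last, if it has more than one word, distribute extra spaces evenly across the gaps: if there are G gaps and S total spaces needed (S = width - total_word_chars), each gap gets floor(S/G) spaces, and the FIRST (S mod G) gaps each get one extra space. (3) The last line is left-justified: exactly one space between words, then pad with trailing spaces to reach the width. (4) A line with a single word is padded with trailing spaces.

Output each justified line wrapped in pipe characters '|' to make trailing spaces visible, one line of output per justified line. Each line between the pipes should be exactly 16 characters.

Line 1: ['clean', 'take'] (min_width=10, slack=6)
Line 2: ['window', 'warm'] (min_width=11, slack=5)
Line 3: ['umbrella', 'why'] (min_width=12, slack=4)
Line 4: ['guitar', 'bright'] (min_width=13, slack=3)

Answer: |clean       take|
|window      warm|
|umbrella     why|
|guitar bright   |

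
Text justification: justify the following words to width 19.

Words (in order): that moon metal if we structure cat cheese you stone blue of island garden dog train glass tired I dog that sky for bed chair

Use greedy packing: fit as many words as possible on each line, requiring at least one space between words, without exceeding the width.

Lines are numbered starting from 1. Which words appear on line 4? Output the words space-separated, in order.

Answer: blue of island

Derivation:
Line 1: ['that', 'moon', 'metal', 'if'] (min_width=18, slack=1)
Line 2: ['we', 'structure', 'cat'] (min_width=16, slack=3)
Line 3: ['cheese', 'you', 'stone'] (min_width=16, slack=3)
Line 4: ['blue', 'of', 'island'] (min_width=14, slack=5)
Line 5: ['garden', 'dog', 'train'] (min_width=16, slack=3)
Line 6: ['glass', 'tired', 'I', 'dog'] (min_width=17, slack=2)
Line 7: ['that', 'sky', 'for', 'bed'] (min_width=16, slack=3)
Line 8: ['chair'] (min_width=5, slack=14)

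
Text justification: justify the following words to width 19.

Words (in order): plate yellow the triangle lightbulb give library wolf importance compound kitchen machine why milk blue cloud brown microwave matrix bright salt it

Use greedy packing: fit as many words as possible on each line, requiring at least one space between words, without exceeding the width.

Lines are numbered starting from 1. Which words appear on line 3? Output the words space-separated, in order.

Answer: give library wolf

Derivation:
Line 1: ['plate', 'yellow', 'the'] (min_width=16, slack=3)
Line 2: ['triangle', 'lightbulb'] (min_width=18, slack=1)
Line 3: ['give', 'library', 'wolf'] (min_width=17, slack=2)
Line 4: ['importance', 'compound'] (min_width=19, slack=0)
Line 5: ['kitchen', 'machine', 'why'] (min_width=19, slack=0)
Line 6: ['milk', 'blue', 'cloud'] (min_width=15, slack=4)
Line 7: ['brown', 'microwave'] (min_width=15, slack=4)
Line 8: ['matrix', 'bright', 'salt'] (min_width=18, slack=1)
Line 9: ['it'] (min_width=2, slack=17)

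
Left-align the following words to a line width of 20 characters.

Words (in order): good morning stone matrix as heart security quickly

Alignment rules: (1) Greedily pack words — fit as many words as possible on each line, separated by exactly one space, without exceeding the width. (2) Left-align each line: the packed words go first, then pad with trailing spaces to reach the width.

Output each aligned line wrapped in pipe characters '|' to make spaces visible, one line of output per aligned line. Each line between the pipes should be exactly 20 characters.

Line 1: ['good', 'morning', 'stone'] (min_width=18, slack=2)
Line 2: ['matrix', 'as', 'heart'] (min_width=15, slack=5)
Line 3: ['security', 'quickly'] (min_width=16, slack=4)

Answer: |good morning stone  |
|matrix as heart     |
|security quickly    |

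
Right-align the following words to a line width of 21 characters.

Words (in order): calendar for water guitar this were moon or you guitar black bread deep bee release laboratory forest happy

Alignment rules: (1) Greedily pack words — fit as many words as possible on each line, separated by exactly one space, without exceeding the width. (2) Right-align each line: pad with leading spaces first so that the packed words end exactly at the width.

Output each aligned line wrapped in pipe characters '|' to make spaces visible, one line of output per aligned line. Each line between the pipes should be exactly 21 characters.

Line 1: ['calendar', 'for', 'water'] (min_width=18, slack=3)
Line 2: ['guitar', 'this', 'were', 'moon'] (min_width=21, slack=0)
Line 3: ['or', 'you', 'guitar', 'black'] (min_width=19, slack=2)
Line 4: ['bread', 'deep', 'bee'] (min_width=14, slack=7)
Line 5: ['release', 'laboratory'] (min_width=18, slack=3)
Line 6: ['forest', 'happy'] (min_width=12, slack=9)

Answer: |   calendar for water|
|guitar this were moon|
|  or you guitar black|
|       bread deep bee|
|   release laboratory|
|         forest happy|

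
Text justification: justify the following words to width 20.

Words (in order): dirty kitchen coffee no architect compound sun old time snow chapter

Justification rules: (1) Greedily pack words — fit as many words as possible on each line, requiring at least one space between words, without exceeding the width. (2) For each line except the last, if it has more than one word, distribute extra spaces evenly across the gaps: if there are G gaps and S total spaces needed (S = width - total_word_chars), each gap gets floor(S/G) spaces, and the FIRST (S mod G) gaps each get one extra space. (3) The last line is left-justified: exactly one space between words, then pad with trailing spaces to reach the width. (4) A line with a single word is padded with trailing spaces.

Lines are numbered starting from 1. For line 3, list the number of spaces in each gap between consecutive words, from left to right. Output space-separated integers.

Line 1: ['dirty', 'kitchen', 'coffee'] (min_width=20, slack=0)
Line 2: ['no', 'architect'] (min_width=12, slack=8)
Line 3: ['compound', 'sun', 'old'] (min_width=16, slack=4)
Line 4: ['time', 'snow', 'chapter'] (min_width=17, slack=3)

Answer: 3 3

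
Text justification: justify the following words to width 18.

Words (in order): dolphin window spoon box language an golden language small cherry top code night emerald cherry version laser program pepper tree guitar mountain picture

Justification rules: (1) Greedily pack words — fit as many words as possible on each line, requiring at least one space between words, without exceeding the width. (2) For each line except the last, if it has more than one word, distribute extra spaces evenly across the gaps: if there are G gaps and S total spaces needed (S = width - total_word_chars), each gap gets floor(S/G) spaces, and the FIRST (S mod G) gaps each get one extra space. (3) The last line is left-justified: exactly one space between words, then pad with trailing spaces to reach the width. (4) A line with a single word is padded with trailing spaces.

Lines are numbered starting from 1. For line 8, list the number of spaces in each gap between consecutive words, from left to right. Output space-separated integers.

Line 1: ['dolphin', 'window'] (min_width=14, slack=4)
Line 2: ['spoon', 'box', 'language'] (min_width=18, slack=0)
Line 3: ['an', 'golden', 'language'] (min_width=18, slack=0)
Line 4: ['small', 'cherry', 'top'] (min_width=16, slack=2)
Line 5: ['code', 'night', 'emerald'] (min_width=18, slack=0)
Line 6: ['cherry', 'version'] (min_width=14, slack=4)
Line 7: ['laser', 'program'] (min_width=13, slack=5)
Line 8: ['pepper', 'tree', 'guitar'] (min_width=18, slack=0)
Line 9: ['mountain', 'picture'] (min_width=16, slack=2)

Answer: 1 1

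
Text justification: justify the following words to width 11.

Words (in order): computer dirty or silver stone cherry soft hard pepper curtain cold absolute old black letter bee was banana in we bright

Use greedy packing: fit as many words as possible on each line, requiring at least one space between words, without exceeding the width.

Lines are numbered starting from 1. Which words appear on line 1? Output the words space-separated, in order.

Line 1: ['computer'] (min_width=8, slack=3)
Line 2: ['dirty', 'or'] (min_width=8, slack=3)
Line 3: ['silver'] (min_width=6, slack=5)
Line 4: ['stone'] (min_width=5, slack=6)
Line 5: ['cherry', 'soft'] (min_width=11, slack=0)
Line 6: ['hard', 'pepper'] (min_width=11, slack=0)
Line 7: ['curtain'] (min_width=7, slack=4)
Line 8: ['cold'] (min_width=4, slack=7)
Line 9: ['absolute'] (min_width=8, slack=3)
Line 10: ['old', 'black'] (min_width=9, slack=2)
Line 11: ['letter', 'bee'] (min_width=10, slack=1)
Line 12: ['was', 'banana'] (min_width=10, slack=1)
Line 13: ['in', 'we'] (min_width=5, slack=6)
Line 14: ['bright'] (min_width=6, slack=5)

Answer: computer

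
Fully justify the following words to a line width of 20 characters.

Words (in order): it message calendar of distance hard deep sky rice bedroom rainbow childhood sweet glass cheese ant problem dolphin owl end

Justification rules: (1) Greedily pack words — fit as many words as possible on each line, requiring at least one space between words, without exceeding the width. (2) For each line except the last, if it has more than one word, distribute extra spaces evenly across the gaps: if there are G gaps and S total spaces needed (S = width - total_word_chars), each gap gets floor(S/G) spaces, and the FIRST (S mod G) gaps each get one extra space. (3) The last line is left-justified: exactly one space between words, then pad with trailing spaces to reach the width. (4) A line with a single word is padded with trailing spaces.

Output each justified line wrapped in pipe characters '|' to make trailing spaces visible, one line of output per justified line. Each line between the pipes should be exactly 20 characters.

Answer: |it  message calendar|
|of   distance   hard|
|deep     sky    rice|
|bedroom      rainbow|
|childhood      sweet|
|glass   cheese   ant|
|problem  dolphin owl|
|end                 |

Derivation:
Line 1: ['it', 'message', 'calendar'] (min_width=19, slack=1)
Line 2: ['of', 'distance', 'hard'] (min_width=16, slack=4)
Line 3: ['deep', 'sky', 'rice'] (min_width=13, slack=7)
Line 4: ['bedroom', 'rainbow'] (min_width=15, slack=5)
Line 5: ['childhood', 'sweet'] (min_width=15, slack=5)
Line 6: ['glass', 'cheese', 'ant'] (min_width=16, slack=4)
Line 7: ['problem', 'dolphin', 'owl'] (min_width=19, slack=1)
Line 8: ['end'] (min_width=3, slack=17)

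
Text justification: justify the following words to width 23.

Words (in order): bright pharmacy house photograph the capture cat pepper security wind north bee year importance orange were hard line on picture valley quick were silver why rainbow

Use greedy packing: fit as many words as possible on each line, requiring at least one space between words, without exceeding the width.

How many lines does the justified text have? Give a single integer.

Line 1: ['bright', 'pharmacy', 'house'] (min_width=21, slack=2)
Line 2: ['photograph', 'the', 'capture'] (min_width=22, slack=1)
Line 3: ['cat', 'pepper', 'security'] (min_width=19, slack=4)
Line 4: ['wind', 'north', 'bee', 'year'] (min_width=19, slack=4)
Line 5: ['importance', 'orange', 'were'] (min_width=22, slack=1)
Line 6: ['hard', 'line', 'on', 'picture'] (min_width=20, slack=3)
Line 7: ['valley', 'quick', 'were'] (min_width=17, slack=6)
Line 8: ['silver', 'why', 'rainbow'] (min_width=18, slack=5)
Total lines: 8

Answer: 8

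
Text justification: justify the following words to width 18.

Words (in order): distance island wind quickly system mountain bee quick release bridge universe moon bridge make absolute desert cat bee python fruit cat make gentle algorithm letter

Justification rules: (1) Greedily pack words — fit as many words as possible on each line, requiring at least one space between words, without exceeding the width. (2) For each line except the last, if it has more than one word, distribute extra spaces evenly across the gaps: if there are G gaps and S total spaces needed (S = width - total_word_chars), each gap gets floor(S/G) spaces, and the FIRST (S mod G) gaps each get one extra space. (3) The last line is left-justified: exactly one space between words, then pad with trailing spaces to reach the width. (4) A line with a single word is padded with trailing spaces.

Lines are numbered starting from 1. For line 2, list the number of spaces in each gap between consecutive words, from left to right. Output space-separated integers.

Answer: 7

Derivation:
Line 1: ['distance', 'island'] (min_width=15, slack=3)
Line 2: ['wind', 'quickly'] (min_width=12, slack=6)
Line 3: ['system', 'mountain'] (min_width=15, slack=3)
Line 4: ['bee', 'quick', 'release'] (min_width=17, slack=1)
Line 5: ['bridge', 'universe'] (min_width=15, slack=3)
Line 6: ['moon', 'bridge', 'make'] (min_width=16, slack=2)
Line 7: ['absolute', 'desert'] (min_width=15, slack=3)
Line 8: ['cat', 'bee', 'python'] (min_width=14, slack=4)
Line 9: ['fruit', 'cat', 'make'] (min_width=14, slack=4)
Line 10: ['gentle', 'algorithm'] (min_width=16, slack=2)
Line 11: ['letter'] (min_width=6, slack=12)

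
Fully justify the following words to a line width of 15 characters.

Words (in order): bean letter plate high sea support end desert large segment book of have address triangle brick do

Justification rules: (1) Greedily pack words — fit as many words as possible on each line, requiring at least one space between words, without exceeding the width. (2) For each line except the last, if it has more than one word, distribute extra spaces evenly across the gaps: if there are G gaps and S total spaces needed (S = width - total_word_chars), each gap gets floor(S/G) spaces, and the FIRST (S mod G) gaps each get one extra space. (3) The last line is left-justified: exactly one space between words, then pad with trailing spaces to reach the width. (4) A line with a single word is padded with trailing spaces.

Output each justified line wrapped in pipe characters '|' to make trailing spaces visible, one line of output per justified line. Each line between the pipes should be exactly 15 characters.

Line 1: ['bean', 'letter'] (min_width=11, slack=4)
Line 2: ['plate', 'high', 'sea'] (min_width=14, slack=1)
Line 3: ['support', 'end'] (min_width=11, slack=4)
Line 4: ['desert', 'large'] (min_width=12, slack=3)
Line 5: ['segment', 'book', 'of'] (min_width=15, slack=0)
Line 6: ['have', 'address'] (min_width=12, slack=3)
Line 7: ['triangle', 'brick'] (min_width=14, slack=1)
Line 8: ['do'] (min_width=2, slack=13)

Answer: |bean     letter|
|plate  high sea|
|support     end|
|desert    large|
|segment book of|
|have    address|
|triangle  brick|
|do             |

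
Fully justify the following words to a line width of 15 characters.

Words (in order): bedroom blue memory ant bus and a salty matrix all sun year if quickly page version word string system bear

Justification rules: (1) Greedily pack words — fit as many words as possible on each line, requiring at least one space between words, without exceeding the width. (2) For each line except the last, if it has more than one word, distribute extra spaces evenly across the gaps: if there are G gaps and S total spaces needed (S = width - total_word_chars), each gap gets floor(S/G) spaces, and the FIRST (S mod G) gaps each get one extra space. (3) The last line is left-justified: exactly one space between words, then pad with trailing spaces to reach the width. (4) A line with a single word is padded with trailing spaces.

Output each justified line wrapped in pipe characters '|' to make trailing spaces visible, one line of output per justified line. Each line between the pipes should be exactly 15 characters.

Line 1: ['bedroom', 'blue'] (min_width=12, slack=3)
Line 2: ['memory', 'ant', 'bus'] (min_width=14, slack=1)
Line 3: ['and', 'a', 'salty'] (min_width=11, slack=4)
Line 4: ['matrix', 'all', 'sun'] (min_width=14, slack=1)
Line 5: ['year', 'if', 'quickly'] (min_width=15, slack=0)
Line 6: ['page', 'version'] (min_width=12, slack=3)
Line 7: ['word', 'string'] (min_width=11, slack=4)
Line 8: ['system', 'bear'] (min_width=11, slack=4)

Answer: |bedroom    blue|
|memory  ant bus|
|and   a   salty|
|matrix  all sun|
|year if quickly|
|page    version|
|word     string|
|system bear    |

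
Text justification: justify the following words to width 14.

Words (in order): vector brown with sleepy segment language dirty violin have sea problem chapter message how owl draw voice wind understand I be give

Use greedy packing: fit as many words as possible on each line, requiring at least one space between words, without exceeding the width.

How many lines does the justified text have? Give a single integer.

Line 1: ['vector', 'brown'] (min_width=12, slack=2)
Line 2: ['with', 'sleepy'] (min_width=11, slack=3)
Line 3: ['segment'] (min_width=7, slack=7)
Line 4: ['language', 'dirty'] (min_width=14, slack=0)
Line 5: ['violin', 'have'] (min_width=11, slack=3)
Line 6: ['sea', 'problem'] (min_width=11, slack=3)
Line 7: ['chapter'] (min_width=7, slack=7)
Line 8: ['message', 'how'] (min_width=11, slack=3)
Line 9: ['owl', 'draw', 'voice'] (min_width=14, slack=0)
Line 10: ['wind'] (min_width=4, slack=10)
Line 11: ['understand', 'I'] (min_width=12, slack=2)
Line 12: ['be', 'give'] (min_width=7, slack=7)
Total lines: 12

Answer: 12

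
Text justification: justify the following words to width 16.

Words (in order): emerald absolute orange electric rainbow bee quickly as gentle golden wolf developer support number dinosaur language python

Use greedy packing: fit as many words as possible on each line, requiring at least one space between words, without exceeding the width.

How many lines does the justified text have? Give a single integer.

Line 1: ['emerald', 'absolute'] (min_width=16, slack=0)
Line 2: ['orange', 'electric'] (min_width=15, slack=1)
Line 3: ['rainbow', 'bee'] (min_width=11, slack=5)
Line 4: ['quickly', 'as'] (min_width=10, slack=6)
Line 5: ['gentle', 'golden'] (min_width=13, slack=3)
Line 6: ['wolf', 'developer'] (min_width=14, slack=2)
Line 7: ['support', 'number'] (min_width=14, slack=2)
Line 8: ['dinosaur'] (min_width=8, slack=8)
Line 9: ['language', 'python'] (min_width=15, slack=1)
Total lines: 9

Answer: 9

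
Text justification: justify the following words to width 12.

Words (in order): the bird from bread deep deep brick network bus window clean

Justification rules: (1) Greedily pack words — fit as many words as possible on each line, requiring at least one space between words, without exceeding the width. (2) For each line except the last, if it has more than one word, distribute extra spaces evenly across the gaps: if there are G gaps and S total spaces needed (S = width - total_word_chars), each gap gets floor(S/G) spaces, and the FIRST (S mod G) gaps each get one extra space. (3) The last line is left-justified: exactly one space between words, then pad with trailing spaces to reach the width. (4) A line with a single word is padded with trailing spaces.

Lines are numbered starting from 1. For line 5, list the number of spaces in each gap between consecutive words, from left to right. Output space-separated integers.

Line 1: ['the', 'bird'] (min_width=8, slack=4)
Line 2: ['from', 'bread'] (min_width=10, slack=2)
Line 3: ['deep', 'deep'] (min_width=9, slack=3)
Line 4: ['brick'] (min_width=5, slack=7)
Line 5: ['network', 'bus'] (min_width=11, slack=1)
Line 6: ['window', 'clean'] (min_width=12, slack=0)

Answer: 2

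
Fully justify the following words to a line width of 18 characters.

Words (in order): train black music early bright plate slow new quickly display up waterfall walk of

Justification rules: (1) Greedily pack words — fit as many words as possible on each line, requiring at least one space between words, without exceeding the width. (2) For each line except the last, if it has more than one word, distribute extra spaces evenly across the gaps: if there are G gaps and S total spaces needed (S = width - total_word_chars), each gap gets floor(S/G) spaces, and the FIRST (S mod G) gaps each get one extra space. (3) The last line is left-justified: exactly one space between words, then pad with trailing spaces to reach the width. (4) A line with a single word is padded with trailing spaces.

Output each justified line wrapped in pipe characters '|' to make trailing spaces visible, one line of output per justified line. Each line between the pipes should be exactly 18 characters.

Answer: |train  black music|
|early bright plate|
|slow  new  quickly|
|display         up|
|waterfall walk of |

Derivation:
Line 1: ['train', 'black', 'music'] (min_width=17, slack=1)
Line 2: ['early', 'bright', 'plate'] (min_width=18, slack=0)
Line 3: ['slow', 'new', 'quickly'] (min_width=16, slack=2)
Line 4: ['display', 'up'] (min_width=10, slack=8)
Line 5: ['waterfall', 'walk', 'of'] (min_width=17, slack=1)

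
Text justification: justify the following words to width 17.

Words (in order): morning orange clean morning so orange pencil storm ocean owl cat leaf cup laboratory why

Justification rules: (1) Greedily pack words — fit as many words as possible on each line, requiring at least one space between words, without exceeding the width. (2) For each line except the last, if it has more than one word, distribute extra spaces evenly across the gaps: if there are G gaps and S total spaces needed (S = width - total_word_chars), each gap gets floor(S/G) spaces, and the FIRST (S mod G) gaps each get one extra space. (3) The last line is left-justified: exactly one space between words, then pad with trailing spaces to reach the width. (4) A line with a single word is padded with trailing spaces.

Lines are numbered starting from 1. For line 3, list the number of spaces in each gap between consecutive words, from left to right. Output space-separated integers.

Answer: 5

Derivation:
Line 1: ['morning', 'orange'] (min_width=14, slack=3)
Line 2: ['clean', 'morning', 'so'] (min_width=16, slack=1)
Line 3: ['orange', 'pencil'] (min_width=13, slack=4)
Line 4: ['storm', 'ocean', 'owl'] (min_width=15, slack=2)
Line 5: ['cat', 'leaf', 'cup'] (min_width=12, slack=5)
Line 6: ['laboratory', 'why'] (min_width=14, slack=3)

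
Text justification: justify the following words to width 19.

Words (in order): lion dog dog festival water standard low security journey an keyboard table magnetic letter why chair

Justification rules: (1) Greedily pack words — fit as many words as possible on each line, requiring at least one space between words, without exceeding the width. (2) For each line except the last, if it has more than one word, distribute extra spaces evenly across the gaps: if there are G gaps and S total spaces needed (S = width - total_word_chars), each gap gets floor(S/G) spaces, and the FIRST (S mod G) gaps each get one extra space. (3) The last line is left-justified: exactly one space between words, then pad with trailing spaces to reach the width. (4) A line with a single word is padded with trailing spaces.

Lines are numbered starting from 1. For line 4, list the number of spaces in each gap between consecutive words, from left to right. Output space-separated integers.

Line 1: ['lion', 'dog', 'dog'] (min_width=12, slack=7)
Line 2: ['festival', 'water'] (min_width=14, slack=5)
Line 3: ['standard', 'low'] (min_width=12, slack=7)
Line 4: ['security', 'journey', 'an'] (min_width=19, slack=0)
Line 5: ['keyboard', 'table'] (min_width=14, slack=5)
Line 6: ['magnetic', 'letter', 'why'] (min_width=19, slack=0)
Line 7: ['chair'] (min_width=5, slack=14)

Answer: 1 1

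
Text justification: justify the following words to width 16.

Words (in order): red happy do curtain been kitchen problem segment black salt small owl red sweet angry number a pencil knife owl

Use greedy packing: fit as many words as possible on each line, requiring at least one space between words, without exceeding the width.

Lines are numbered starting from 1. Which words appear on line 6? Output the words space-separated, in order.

Answer: red sweet angry

Derivation:
Line 1: ['red', 'happy', 'do'] (min_width=12, slack=4)
Line 2: ['curtain', 'been'] (min_width=12, slack=4)
Line 3: ['kitchen', 'problem'] (min_width=15, slack=1)
Line 4: ['segment', 'black'] (min_width=13, slack=3)
Line 5: ['salt', 'small', 'owl'] (min_width=14, slack=2)
Line 6: ['red', 'sweet', 'angry'] (min_width=15, slack=1)
Line 7: ['number', 'a', 'pencil'] (min_width=15, slack=1)
Line 8: ['knife', 'owl'] (min_width=9, slack=7)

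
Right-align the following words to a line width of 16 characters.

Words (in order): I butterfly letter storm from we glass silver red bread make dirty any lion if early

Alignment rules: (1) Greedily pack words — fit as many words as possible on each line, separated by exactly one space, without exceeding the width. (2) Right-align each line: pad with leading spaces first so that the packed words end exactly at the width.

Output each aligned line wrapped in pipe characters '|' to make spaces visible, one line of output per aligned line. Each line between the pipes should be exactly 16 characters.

Line 1: ['I', 'butterfly'] (min_width=11, slack=5)
Line 2: ['letter', 'storm'] (min_width=12, slack=4)
Line 3: ['from', 'we', 'glass'] (min_width=13, slack=3)
Line 4: ['silver', 'red', 'bread'] (min_width=16, slack=0)
Line 5: ['make', 'dirty', 'any'] (min_width=14, slack=2)
Line 6: ['lion', 'if', 'early'] (min_width=13, slack=3)

Answer: |     I butterfly|
|    letter storm|
|   from we glass|
|silver red bread|
|  make dirty any|
|   lion if early|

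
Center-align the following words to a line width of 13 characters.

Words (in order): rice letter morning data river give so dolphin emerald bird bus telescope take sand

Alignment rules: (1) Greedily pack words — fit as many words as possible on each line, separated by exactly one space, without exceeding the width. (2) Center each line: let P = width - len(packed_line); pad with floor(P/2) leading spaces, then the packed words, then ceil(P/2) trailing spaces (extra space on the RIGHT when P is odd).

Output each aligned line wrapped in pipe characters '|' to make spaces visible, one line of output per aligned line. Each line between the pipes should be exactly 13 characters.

Line 1: ['rice', 'letter'] (min_width=11, slack=2)
Line 2: ['morning', 'data'] (min_width=12, slack=1)
Line 3: ['river', 'give', 'so'] (min_width=13, slack=0)
Line 4: ['dolphin'] (min_width=7, slack=6)
Line 5: ['emerald', 'bird'] (min_width=12, slack=1)
Line 6: ['bus', 'telescope'] (min_width=13, slack=0)
Line 7: ['take', 'sand'] (min_width=9, slack=4)

Answer: | rice letter |
|morning data |
|river give so|
|   dolphin   |
|emerald bird |
|bus telescope|
|  take sand  |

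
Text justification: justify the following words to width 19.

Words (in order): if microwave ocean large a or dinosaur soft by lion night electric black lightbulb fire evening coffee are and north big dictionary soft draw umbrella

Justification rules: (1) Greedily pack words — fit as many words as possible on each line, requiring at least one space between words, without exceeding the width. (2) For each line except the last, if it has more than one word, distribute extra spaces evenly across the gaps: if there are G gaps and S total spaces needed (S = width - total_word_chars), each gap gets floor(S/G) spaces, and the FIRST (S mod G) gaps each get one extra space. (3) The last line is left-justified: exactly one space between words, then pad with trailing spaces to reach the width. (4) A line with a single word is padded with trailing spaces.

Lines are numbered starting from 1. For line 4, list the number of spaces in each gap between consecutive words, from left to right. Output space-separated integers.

Line 1: ['if', 'microwave', 'ocean'] (min_width=18, slack=1)
Line 2: ['large', 'a', 'or', 'dinosaur'] (min_width=19, slack=0)
Line 3: ['soft', 'by', 'lion', 'night'] (min_width=18, slack=1)
Line 4: ['electric', 'black'] (min_width=14, slack=5)
Line 5: ['lightbulb', 'fire'] (min_width=14, slack=5)
Line 6: ['evening', 'coffee', 'are'] (min_width=18, slack=1)
Line 7: ['and', 'north', 'big'] (min_width=13, slack=6)
Line 8: ['dictionary', 'soft'] (min_width=15, slack=4)
Line 9: ['draw', 'umbrella'] (min_width=13, slack=6)

Answer: 6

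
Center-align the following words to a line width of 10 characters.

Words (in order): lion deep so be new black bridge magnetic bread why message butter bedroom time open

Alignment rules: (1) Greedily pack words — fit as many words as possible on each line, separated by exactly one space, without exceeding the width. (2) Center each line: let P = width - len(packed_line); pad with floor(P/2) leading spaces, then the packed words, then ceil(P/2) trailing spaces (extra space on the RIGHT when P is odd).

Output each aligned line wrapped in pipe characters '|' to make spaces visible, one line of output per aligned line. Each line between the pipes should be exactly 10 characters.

Answer: |lion deep |
|so be new |
|  black   |
|  bridge  |
| magnetic |
|bread why |
| message  |
|  butter  |
| bedroom  |
|time open |

Derivation:
Line 1: ['lion', 'deep'] (min_width=9, slack=1)
Line 2: ['so', 'be', 'new'] (min_width=9, slack=1)
Line 3: ['black'] (min_width=5, slack=5)
Line 4: ['bridge'] (min_width=6, slack=4)
Line 5: ['magnetic'] (min_width=8, slack=2)
Line 6: ['bread', 'why'] (min_width=9, slack=1)
Line 7: ['message'] (min_width=7, slack=3)
Line 8: ['butter'] (min_width=6, slack=4)
Line 9: ['bedroom'] (min_width=7, slack=3)
Line 10: ['time', 'open'] (min_width=9, slack=1)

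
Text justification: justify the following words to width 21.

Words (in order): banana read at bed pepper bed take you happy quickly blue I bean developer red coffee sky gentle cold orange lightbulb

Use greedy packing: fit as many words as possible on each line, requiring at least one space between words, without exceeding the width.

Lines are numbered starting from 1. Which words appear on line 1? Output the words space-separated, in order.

Line 1: ['banana', 'read', 'at', 'bed'] (min_width=18, slack=3)
Line 2: ['pepper', 'bed', 'take', 'you'] (min_width=19, slack=2)
Line 3: ['happy', 'quickly', 'blue', 'I'] (min_width=20, slack=1)
Line 4: ['bean', 'developer', 'red'] (min_width=18, slack=3)
Line 5: ['coffee', 'sky', 'gentle'] (min_width=17, slack=4)
Line 6: ['cold', 'orange', 'lightbulb'] (min_width=21, slack=0)

Answer: banana read at bed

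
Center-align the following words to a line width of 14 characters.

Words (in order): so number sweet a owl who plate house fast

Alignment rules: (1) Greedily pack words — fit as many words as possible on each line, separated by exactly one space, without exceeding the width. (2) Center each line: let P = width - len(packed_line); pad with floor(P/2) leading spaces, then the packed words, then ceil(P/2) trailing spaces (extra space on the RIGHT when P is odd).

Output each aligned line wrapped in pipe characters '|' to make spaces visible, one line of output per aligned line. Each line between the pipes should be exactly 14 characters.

Line 1: ['so', 'number'] (min_width=9, slack=5)
Line 2: ['sweet', 'a', 'owl'] (min_width=11, slack=3)
Line 3: ['who', 'plate'] (min_width=9, slack=5)
Line 4: ['house', 'fast'] (min_width=10, slack=4)

Answer: |  so number   |
| sweet a owl  |
|  who plate   |
|  house fast  |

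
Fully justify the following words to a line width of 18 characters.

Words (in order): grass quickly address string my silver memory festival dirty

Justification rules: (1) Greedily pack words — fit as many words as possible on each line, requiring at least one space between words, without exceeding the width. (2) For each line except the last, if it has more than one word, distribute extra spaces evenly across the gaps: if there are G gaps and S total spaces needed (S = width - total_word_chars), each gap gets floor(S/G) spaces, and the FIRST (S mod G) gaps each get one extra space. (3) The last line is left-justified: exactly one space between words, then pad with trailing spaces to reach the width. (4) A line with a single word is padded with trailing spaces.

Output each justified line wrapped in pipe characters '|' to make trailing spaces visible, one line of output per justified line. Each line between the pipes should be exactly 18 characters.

Answer: |grass      quickly|
|address  string my|
|silver      memory|
|festival dirty    |

Derivation:
Line 1: ['grass', 'quickly'] (min_width=13, slack=5)
Line 2: ['address', 'string', 'my'] (min_width=17, slack=1)
Line 3: ['silver', 'memory'] (min_width=13, slack=5)
Line 4: ['festival', 'dirty'] (min_width=14, slack=4)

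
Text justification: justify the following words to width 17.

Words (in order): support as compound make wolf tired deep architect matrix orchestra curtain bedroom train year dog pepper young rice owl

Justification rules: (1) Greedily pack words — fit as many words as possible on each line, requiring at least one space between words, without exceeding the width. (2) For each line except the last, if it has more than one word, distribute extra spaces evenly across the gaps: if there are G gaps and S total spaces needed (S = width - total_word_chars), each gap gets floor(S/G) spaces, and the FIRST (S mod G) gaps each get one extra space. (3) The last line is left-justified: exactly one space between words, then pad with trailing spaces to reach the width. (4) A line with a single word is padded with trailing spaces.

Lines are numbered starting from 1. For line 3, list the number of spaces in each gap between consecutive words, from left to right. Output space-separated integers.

Answer: 2 2

Derivation:
Line 1: ['support', 'as'] (min_width=10, slack=7)
Line 2: ['compound', 'make'] (min_width=13, slack=4)
Line 3: ['wolf', 'tired', 'deep'] (min_width=15, slack=2)
Line 4: ['architect', 'matrix'] (min_width=16, slack=1)
Line 5: ['orchestra', 'curtain'] (min_width=17, slack=0)
Line 6: ['bedroom', 'train'] (min_width=13, slack=4)
Line 7: ['year', 'dog', 'pepper'] (min_width=15, slack=2)
Line 8: ['young', 'rice', 'owl'] (min_width=14, slack=3)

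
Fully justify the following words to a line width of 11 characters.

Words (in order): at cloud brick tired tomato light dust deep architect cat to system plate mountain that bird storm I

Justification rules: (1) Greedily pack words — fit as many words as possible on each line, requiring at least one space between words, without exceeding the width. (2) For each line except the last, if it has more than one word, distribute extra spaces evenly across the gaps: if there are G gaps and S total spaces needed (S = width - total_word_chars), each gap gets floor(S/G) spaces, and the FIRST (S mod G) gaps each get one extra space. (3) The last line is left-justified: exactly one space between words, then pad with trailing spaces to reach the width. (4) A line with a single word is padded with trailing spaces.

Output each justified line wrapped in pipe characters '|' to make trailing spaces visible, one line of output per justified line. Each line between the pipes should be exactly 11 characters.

Line 1: ['at', 'cloud'] (min_width=8, slack=3)
Line 2: ['brick', 'tired'] (min_width=11, slack=0)
Line 3: ['tomato'] (min_width=6, slack=5)
Line 4: ['light', 'dust'] (min_width=10, slack=1)
Line 5: ['deep'] (min_width=4, slack=7)
Line 6: ['architect'] (min_width=9, slack=2)
Line 7: ['cat', 'to'] (min_width=6, slack=5)
Line 8: ['system'] (min_width=6, slack=5)
Line 9: ['plate'] (min_width=5, slack=6)
Line 10: ['mountain'] (min_width=8, slack=3)
Line 11: ['that', 'bird'] (min_width=9, slack=2)
Line 12: ['storm', 'I'] (min_width=7, slack=4)

Answer: |at    cloud|
|brick tired|
|tomato     |
|light  dust|
|deep       |
|architect  |
|cat      to|
|system     |
|plate      |
|mountain   |
|that   bird|
|storm I    |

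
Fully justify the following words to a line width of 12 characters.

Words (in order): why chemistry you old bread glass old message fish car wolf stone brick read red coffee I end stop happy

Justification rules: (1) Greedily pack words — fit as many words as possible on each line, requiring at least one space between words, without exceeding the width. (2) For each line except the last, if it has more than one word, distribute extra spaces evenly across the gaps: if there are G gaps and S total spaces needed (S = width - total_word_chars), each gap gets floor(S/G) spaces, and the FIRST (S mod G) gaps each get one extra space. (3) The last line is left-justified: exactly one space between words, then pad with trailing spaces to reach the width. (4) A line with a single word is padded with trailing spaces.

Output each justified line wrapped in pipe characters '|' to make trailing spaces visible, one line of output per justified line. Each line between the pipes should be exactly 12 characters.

Answer: |why         |
|chemistry   |
|you      old|
|bread  glass|
|old  message|
|fish     car|
|wolf   stone|
|brick   read|
|red coffee I|
|end     stop|
|happy       |

Derivation:
Line 1: ['why'] (min_width=3, slack=9)
Line 2: ['chemistry'] (min_width=9, slack=3)
Line 3: ['you', 'old'] (min_width=7, slack=5)
Line 4: ['bread', 'glass'] (min_width=11, slack=1)
Line 5: ['old', 'message'] (min_width=11, slack=1)
Line 6: ['fish', 'car'] (min_width=8, slack=4)
Line 7: ['wolf', 'stone'] (min_width=10, slack=2)
Line 8: ['brick', 'read'] (min_width=10, slack=2)
Line 9: ['red', 'coffee', 'I'] (min_width=12, slack=0)
Line 10: ['end', 'stop'] (min_width=8, slack=4)
Line 11: ['happy'] (min_width=5, slack=7)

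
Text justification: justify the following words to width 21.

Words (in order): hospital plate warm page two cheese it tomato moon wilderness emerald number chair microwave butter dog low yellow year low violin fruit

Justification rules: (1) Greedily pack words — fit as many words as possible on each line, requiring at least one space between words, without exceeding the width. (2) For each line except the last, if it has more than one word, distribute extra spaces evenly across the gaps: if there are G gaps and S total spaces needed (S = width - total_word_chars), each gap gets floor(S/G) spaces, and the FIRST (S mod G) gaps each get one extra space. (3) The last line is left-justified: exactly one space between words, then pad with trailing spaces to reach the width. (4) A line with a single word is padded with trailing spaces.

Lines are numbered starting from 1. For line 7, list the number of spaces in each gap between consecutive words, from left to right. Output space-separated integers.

Answer: 2 2 1

Derivation:
Line 1: ['hospital', 'plate', 'warm'] (min_width=19, slack=2)
Line 2: ['page', 'two', 'cheese', 'it'] (min_width=18, slack=3)
Line 3: ['tomato', 'moon'] (min_width=11, slack=10)
Line 4: ['wilderness', 'emerald'] (min_width=18, slack=3)
Line 5: ['number', 'chair'] (min_width=12, slack=9)
Line 6: ['microwave', 'butter', 'dog'] (min_width=20, slack=1)
Line 7: ['low', 'yellow', 'year', 'low'] (min_width=19, slack=2)
Line 8: ['violin', 'fruit'] (min_width=12, slack=9)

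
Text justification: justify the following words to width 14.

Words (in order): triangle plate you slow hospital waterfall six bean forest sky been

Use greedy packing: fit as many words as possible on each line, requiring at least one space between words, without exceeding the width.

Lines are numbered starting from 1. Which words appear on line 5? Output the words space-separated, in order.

Line 1: ['triangle', 'plate'] (min_width=14, slack=0)
Line 2: ['you', 'slow'] (min_width=8, slack=6)
Line 3: ['hospital'] (min_width=8, slack=6)
Line 4: ['waterfall', 'six'] (min_width=13, slack=1)
Line 5: ['bean', 'forest'] (min_width=11, slack=3)
Line 6: ['sky', 'been'] (min_width=8, slack=6)

Answer: bean forest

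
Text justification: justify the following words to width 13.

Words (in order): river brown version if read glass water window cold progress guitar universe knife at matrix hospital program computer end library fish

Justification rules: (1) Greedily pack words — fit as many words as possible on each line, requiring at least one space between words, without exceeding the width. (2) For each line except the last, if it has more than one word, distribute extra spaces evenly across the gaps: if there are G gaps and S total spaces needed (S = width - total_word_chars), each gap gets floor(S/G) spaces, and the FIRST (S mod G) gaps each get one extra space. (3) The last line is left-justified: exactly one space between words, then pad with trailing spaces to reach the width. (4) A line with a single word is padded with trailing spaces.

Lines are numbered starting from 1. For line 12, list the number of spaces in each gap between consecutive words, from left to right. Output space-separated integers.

Line 1: ['river', 'brown'] (min_width=11, slack=2)
Line 2: ['version', 'if'] (min_width=10, slack=3)
Line 3: ['read', 'glass'] (min_width=10, slack=3)
Line 4: ['water', 'window'] (min_width=12, slack=1)
Line 5: ['cold', 'progress'] (min_width=13, slack=0)
Line 6: ['guitar'] (min_width=6, slack=7)
Line 7: ['universe'] (min_width=8, slack=5)
Line 8: ['knife', 'at'] (min_width=8, slack=5)
Line 9: ['matrix'] (min_width=6, slack=7)
Line 10: ['hospital'] (min_width=8, slack=5)
Line 11: ['program'] (min_width=7, slack=6)
Line 12: ['computer', 'end'] (min_width=12, slack=1)
Line 13: ['library', 'fish'] (min_width=12, slack=1)

Answer: 2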